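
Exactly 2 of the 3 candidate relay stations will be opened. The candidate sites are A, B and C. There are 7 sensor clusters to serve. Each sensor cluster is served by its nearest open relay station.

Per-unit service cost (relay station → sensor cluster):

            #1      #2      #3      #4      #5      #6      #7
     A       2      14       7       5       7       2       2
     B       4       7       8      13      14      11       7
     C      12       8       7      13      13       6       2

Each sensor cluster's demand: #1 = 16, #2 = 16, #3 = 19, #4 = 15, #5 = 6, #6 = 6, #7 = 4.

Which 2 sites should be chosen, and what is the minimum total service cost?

Choose A and B; total service cost 414.

With exactly 2 open, each sensor cluster uses its cheapest among the chosen.
{A, B}: #1→A 2·16=32, #2→B 7·16=112, #3→A 7·19=133, #4→A 5·15=75, #5→A 7·6=42, #6→A 2·6=12, #7→A 2·4=8. Service cost 414.
{A, C}: service cost 430
{B, C}: service cost 626
Among all 3 size-2 choices, {A, B} is lowest.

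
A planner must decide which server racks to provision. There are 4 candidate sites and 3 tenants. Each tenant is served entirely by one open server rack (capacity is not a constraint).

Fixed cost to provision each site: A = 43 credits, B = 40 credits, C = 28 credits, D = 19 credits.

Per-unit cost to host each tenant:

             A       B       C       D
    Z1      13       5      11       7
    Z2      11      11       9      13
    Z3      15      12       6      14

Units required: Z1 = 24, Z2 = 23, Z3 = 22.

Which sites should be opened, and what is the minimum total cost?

For any fixed open set, each tenant goes to its cheapest open site; total = fixed + service.
{B, C}: Z1→B 5·24=120, Z2→C 9·23=207, Z3→C 6·22=132. Service 459; fixed 68; total 527.
{B, C, D}: service 459 + fixed 87 = 546
{C, D}: service 507 + fixed 47 = 554
{A, B, C, D}: Z1→B 5·24=120, Z2→C 9·23=207, Z3→C 6·22=132. Service 459; fixed 130; total 589.
No other subset beats 527.

Open B and C; minimum total cost 527.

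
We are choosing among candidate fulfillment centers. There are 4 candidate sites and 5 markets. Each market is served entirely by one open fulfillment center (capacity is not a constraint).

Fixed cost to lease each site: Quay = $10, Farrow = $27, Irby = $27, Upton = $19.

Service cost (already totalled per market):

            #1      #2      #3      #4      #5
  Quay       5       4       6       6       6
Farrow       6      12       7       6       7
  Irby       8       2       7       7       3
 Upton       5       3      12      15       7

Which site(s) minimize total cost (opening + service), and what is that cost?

For any fixed open set, each market goes to its cheapest open site; total = fixed + service.
{Quay}: #1→Quay 5, #2→Quay 4, #3→Quay 6, #4→Quay 6, #5→Quay 6. Service 27; fixed 10; total 37.
{Irby}: #1→Irby 8, #2→Irby 2, #3→Irby 7, #4→Irby 7, #5→Irby 3. Service 27; fixed 27; total 54.
{Quay, Upton}: #1→Quay 5, #2→Upton 3, #3→Quay 6, #4→Quay 6, #5→Quay 6. Service 26; fixed 29; total 55.
{Quay, Farrow, Irby, Upton}: service 22 + fixed 83 = 105
No other subset beats 37.

Open Quay only; minimum total cost 37.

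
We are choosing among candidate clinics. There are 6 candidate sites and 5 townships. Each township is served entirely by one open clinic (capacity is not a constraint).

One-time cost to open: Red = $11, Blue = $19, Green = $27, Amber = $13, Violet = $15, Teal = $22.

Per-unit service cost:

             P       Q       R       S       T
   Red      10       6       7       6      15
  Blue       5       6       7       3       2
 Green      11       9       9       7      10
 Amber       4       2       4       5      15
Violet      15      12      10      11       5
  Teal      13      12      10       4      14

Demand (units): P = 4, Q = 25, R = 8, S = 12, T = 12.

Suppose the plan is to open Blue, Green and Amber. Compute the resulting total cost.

Each township is assigned to its cheapest site among the open ones.
{Blue, Green, Amber}: P→Amber 4·4=16, Q→Amber 2·25=50, R→Amber 4·8=32, S→Blue 3·12=36, T→Blue 2·12=24. Service 158; fixed 59; total 217.

Total cost: 217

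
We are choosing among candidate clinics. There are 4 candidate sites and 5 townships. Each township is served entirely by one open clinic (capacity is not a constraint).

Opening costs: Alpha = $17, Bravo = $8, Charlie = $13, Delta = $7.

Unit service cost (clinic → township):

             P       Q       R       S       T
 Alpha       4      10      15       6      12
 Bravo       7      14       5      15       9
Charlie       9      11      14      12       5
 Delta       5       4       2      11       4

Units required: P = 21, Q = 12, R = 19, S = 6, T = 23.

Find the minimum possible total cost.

For any fixed open set, each township goes to its cheapest open site; total = fixed + service.
{Alpha, Delta}: P→Alpha 4·21=84, Q→Delta 4·12=48, R→Delta 2·19=38, S→Alpha 6·6=36, T→Delta 4·23=92. Service 298; fixed 24; total 322.
{Alpha, Bravo, Delta}: service 298 + fixed 32 = 330
{Alpha, Charlie, Delta}: service 298 + fixed 37 = 335
{Alpha, Bravo, Charlie, Delta}: service 298 + fixed 45 = 343
No other subset beats 322.

Minimum total cost: 322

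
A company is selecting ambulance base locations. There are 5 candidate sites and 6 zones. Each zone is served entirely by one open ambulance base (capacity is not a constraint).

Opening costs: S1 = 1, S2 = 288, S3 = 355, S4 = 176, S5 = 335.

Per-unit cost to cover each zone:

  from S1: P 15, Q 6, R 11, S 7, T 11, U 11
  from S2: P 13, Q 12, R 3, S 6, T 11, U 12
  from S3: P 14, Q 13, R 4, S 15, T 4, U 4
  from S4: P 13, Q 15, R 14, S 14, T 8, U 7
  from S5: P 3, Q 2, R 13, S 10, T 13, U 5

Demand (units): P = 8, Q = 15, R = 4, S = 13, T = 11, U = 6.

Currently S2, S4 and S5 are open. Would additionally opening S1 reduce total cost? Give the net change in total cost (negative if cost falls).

No — net change +1 (cost rises by 1).

Current service cost with {S2, S4, S5}: 262.
Adding S1: each zone re-picks its cheapest; new service cost 262, saving 0.
Extra fixed cost: 1. Net change = 1 − 0 = 1.
(Totals: 1061 → 1062.)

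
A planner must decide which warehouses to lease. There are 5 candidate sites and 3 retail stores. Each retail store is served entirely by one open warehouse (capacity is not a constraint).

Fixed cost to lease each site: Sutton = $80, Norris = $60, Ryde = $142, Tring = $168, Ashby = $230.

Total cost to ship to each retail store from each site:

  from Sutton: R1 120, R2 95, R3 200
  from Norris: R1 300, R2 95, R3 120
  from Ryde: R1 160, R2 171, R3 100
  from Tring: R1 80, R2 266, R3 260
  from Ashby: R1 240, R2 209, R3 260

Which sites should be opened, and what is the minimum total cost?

For any fixed open set, each retail store goes to its cheapest open site; total = fixed + service.
{Sutton, Norris}: R1→Sutton 120, R2→Sutton 95, R3→Norris 120. Service 335; fixed 140; total 475.
{Sutton}: R1→Sutton 120, R2→Sutton 95, R3→Sutton 200. Service 415; fixed 80; total 495.
{Norris, Tring}: service 295 + fixed 228 = 523
{Sutton, Norris, Ryde, Tring, Ashby}: service 275 + fixed 680 = 955
No other subset beats 475.

Open Sutton and Norris; minimum total cost 475.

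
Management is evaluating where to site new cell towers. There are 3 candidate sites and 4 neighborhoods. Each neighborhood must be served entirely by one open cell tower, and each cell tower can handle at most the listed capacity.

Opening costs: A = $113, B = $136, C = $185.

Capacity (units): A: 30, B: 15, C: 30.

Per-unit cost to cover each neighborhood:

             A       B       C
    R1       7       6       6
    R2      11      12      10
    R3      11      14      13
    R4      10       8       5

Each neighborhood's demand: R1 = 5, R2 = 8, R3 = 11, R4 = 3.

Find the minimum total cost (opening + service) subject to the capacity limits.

Minimum total cost: 387

Open {A}: R1→A 7·5=35, R2→A 11·8=88, R3→A 11·11=121, R4→A 10·3=30.
Loads: A carries 27/30. Service 274; fixed 113; total 387.
Next best feasible plan costs 453.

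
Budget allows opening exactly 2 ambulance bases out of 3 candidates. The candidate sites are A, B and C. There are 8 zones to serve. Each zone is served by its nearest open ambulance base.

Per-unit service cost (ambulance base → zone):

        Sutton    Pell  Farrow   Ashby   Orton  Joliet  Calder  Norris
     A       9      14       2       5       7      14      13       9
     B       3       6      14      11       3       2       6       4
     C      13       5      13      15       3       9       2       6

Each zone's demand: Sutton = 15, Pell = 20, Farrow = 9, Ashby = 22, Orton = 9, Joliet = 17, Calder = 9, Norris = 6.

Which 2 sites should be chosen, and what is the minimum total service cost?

Choose A and B; total service cost 432.

With exactly 2 open, each zone uses its cheapest among the chosen.
{A, B}: Sutton→B 3·15=45, Pell→B 6·20=120, Farrow→A 2·9=18, Ashby→A 5·22=110, Orton→B 3·9=27, Joliet→B 2·17=34, Calder→B 6·9=54, Norris→B 4·6=24. Service cost 432.
{A, C}: service cost 597
{B, C}: service cost 607
Among all 3 size-2 choices, {A, B} is lowest.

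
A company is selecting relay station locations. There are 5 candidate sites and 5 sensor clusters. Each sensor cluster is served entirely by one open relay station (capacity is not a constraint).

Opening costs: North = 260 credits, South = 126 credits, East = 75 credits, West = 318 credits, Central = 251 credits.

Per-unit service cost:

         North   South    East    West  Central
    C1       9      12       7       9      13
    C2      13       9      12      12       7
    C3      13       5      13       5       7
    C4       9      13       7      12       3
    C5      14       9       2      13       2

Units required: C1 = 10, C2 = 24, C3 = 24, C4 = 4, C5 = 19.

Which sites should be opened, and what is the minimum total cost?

Open South and East; minimum total cost 673.

For any fixed open set, each sensor cluster goes to its cheapest open site; total = fixed + service.
{South, East}: C1→East 7·10=70, C2→South 9·24=216, C3→South 5·24=120, C4→East 7·4=28, C5→East 2·19=38. Service 472; fixed 201; total 673.
{Central}: service 516 + fixed 251 = 767
{East, Central}: service 456 + fixed 326 = 782
{North, South, East, West, Central}: C1→East 7·10=70, C2→Central 7·24=168, C3→South 5·24=120, C4→Central 3·4=12, C5→East 2·19=38. Service 408; fixed 1030; total 1438.
No other subset beats 673.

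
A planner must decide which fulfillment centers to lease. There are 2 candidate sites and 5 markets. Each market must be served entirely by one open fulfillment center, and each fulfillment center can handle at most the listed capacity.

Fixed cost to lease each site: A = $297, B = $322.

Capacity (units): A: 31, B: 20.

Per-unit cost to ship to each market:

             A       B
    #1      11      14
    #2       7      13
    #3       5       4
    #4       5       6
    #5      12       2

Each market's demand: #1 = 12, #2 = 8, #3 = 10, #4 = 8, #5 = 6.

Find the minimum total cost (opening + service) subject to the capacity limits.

Minimum total cost: 899

Open {A, B}: #1→A 11·12=132, #2→A 7·8=56, #3→B 4·10=40, #4→A 5·8=40, #5→B 2·6=12.
Loads: A carries 28/31, B carries 16/20. Service 280; fixed 619; total 899.
Next best feasible plan costs 917.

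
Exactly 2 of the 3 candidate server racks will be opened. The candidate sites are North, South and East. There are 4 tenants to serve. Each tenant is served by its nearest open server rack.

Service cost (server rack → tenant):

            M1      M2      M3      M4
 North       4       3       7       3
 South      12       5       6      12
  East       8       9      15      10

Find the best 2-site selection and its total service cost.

Choose North and South; total service cost 16.

With exactly 2 open, each tenant uses its cheapest among the chosen.
{North, South}: M1→North 4, M2→North 3, M3→South 6, M4→North 3. Service cost 16.
{North, East}: service cost 17
{South, East}: service cost 29
Among all 3 size-2 choices, {North, South} is lowest.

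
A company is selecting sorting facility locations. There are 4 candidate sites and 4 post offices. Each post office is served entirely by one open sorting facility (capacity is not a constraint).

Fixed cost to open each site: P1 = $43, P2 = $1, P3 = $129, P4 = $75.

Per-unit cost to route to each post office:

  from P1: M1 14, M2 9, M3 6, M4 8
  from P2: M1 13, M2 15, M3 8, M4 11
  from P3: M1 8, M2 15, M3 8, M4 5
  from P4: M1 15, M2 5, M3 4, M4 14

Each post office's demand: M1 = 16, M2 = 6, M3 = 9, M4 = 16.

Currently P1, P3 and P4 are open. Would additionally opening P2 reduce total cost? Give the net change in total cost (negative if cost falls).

Current service cost with {P1, P3, P4}: 274.
Adding P2: each post office re-picks its cheapest; new service cost 274, saving 0.
Extra fixed cost: 1. Net change = 1 − 0 = 1.
(Totals: 521 → 522.)

No — net change +1 (cost rises by 1).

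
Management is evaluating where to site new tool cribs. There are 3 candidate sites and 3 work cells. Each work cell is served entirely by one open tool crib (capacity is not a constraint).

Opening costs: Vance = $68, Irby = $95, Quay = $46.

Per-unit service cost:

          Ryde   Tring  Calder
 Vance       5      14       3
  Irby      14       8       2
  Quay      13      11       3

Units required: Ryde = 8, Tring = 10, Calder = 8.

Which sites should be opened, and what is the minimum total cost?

Open Vance only; minimum total cost 272.

For any fixed open set, each work cell goes to its cheapest open site; total = fixed + service.
{Vance}: Ryde→Vance 5·8=40, Tring→Vance 14·10=140, Calder→Vance 3·8=24. Service 204; fixed 68; total 272.
{Quay}: service 238 + fixed 46 = 284
{Vance, Quay}: service 174 + fixed 114 = 288
{Vance, Irby, Quay}: service 136 + fixed 209 = 345
No other subset beats 272.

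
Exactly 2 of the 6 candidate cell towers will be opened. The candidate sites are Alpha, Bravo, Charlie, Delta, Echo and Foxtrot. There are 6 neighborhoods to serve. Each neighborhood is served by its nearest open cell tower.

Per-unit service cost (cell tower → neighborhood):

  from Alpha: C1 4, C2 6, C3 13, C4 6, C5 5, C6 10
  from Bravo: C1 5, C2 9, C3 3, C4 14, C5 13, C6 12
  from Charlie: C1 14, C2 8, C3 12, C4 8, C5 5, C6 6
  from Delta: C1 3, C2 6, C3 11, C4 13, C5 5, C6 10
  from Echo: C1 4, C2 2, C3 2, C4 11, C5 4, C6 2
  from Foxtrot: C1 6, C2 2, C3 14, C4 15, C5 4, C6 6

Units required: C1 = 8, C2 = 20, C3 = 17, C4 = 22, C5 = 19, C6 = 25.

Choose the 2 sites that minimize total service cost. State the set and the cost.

Choose Alpha and Echo; total service cost 364.

With exactly 2 open, each neighborhood uses its cheapest among the chosen.
{Alpha, Echo}: C1→Alpha 4·8=32, C2→Echo 2·20=40, C3→Echo 2·17=34, C4→Alpha 6·22=132, C5→Echo 4·19=76, C6→Echo 2·25=50. Service cost 364.
{Charlie, Echo}: service cost 408
{Delta, Echo}: service cost 466
Among all 15 size-2 choices, {Alpha, Echo} is lowest.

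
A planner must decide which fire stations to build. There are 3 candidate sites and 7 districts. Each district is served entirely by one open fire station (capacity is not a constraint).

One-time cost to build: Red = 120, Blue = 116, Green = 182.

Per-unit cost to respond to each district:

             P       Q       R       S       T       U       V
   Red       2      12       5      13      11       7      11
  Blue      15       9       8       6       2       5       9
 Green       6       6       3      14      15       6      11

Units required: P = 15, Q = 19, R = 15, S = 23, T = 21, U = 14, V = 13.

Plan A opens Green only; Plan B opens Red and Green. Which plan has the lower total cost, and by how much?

Plan A: {Green}: P→Green 6·15=90, Q→Green 6·19=114, R→Green 3·15=45, S→Green 14·23=322, T→Green 15·21=315, U→Green 6·14=84, V→Green 11·13=143. Service 1113; fixed 182; total 1295.
Plan B: {Red, Green}: P→Red 2·15=30, Q→Green 6·19=114, R→Green 3·15=45, S→Red 13·23=299, T→Red 11·21=231, U→Green 6·14=84, V→Red 11·13=143. Service 946; fixed 302; total 1248.
Difference: |1295 − 1248| = 47.

Plan B is cheaper by 47.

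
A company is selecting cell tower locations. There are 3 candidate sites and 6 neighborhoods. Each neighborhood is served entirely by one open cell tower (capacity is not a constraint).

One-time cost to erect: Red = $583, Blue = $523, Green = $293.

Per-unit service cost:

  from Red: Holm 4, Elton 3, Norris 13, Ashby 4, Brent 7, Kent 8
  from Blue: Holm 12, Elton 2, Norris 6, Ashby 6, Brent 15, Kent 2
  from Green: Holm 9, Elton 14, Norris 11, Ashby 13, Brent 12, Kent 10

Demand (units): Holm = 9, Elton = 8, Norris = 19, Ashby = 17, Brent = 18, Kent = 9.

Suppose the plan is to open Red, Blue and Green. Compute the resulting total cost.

Each neighborhood is assigned to its cheapest site among the open ones.
{Red, Blue, Green}: Holm→Red 4·9=36, Elton→Blue 2·8=16, Norris→Blue 6·19=114, Ashby→Red 4·17=68, Brent→Red 7·18=126, Kent→Blue 2·9=18. Service 378; fixed 1399; total 1777.

Total cost: 1777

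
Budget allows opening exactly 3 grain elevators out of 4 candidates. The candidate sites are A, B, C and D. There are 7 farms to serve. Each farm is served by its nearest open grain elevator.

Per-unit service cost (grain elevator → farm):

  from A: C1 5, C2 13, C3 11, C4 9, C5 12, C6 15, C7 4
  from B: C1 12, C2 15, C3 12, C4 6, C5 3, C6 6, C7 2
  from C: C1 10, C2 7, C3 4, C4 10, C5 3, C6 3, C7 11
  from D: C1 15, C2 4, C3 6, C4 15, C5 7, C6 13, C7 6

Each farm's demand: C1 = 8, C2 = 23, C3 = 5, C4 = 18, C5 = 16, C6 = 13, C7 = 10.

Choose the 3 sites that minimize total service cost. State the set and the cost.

With exactly 3 open, each farm uses its cheapest among the chosen.
{B, C, D}: C1→C 10·8=80, C2→D 4·23=92, C3→C 4·5=20, C4→B 6·18=108, C5→B 3·16=48, C6→C 3·13=39, C7→B 2·10=20. Service cost 407.
{A, B, D}: service cost 416
{A, B, C}: service cost 436
Among all 4 size-3 choices, {B, C, D} is lowest.

Choose B, C and D; total service cost 407.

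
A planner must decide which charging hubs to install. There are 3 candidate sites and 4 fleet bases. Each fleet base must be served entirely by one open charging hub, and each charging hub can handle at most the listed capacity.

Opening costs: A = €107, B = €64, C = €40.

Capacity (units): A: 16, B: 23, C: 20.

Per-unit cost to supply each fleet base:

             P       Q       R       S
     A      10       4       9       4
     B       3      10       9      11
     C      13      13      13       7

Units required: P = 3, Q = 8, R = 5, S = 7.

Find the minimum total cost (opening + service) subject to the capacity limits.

Minimum total cost: 275

Open {B}: P→B 3·3=9, Q→B 10·8=80, R→B 9·5=45, S→B 11·7=77.
Loads: B carries 23/23. Service 211; fixed 64; total 275.
Next best feasible plan costs 285.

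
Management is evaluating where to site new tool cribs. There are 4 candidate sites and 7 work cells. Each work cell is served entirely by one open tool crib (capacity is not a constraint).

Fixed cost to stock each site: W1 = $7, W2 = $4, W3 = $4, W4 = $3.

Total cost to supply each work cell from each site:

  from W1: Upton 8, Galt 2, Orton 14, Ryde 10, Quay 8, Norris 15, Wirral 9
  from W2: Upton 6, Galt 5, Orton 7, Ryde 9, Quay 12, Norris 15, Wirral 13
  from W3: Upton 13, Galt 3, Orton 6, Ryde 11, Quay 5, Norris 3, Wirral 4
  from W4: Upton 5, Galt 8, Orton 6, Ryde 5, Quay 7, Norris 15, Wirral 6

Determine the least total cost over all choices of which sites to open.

For any fixed open set, each work cell goes to its cheapest open site; total = fixed + service.
{W3, W4}: Upton→W4 5, Galt→W3 3, Orton→W3 6, Ryde→W4 5, Quay→W3 5, Norris→W3 3, Wirral→W3 4. Service 31; fixed 7; total 38.
{W2, W3, W4}: service 31 + fixed 11 = 42
{W1, W3, W4}: service 30 + fixed 14 = 44
{W1, W2, W3, W4}: service 30 + fixed 18 = 48
No other subset beats 38.

Minimum total cost: 38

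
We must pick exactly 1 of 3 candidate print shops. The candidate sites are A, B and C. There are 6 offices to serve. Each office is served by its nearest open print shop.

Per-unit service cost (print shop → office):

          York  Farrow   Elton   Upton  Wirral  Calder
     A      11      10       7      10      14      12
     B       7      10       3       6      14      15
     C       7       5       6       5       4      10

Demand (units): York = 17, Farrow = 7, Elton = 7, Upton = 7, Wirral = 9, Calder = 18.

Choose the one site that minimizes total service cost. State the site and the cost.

Choose C only; total service cost 447.

With exactly 1 open, each office uses its cheapest among the chosen.
{C}: York→C 7·17=119, Farrow→C 5·7=35, Elton→C 6·7=42, Upton→C 5·7=35, Wirral→C 4·9=36, Calder→C 10·18=180. Service cost 447.
{B}: service cost 648
{A}: service cost 718
Among all 3 size-1 choices, {C} is lowest.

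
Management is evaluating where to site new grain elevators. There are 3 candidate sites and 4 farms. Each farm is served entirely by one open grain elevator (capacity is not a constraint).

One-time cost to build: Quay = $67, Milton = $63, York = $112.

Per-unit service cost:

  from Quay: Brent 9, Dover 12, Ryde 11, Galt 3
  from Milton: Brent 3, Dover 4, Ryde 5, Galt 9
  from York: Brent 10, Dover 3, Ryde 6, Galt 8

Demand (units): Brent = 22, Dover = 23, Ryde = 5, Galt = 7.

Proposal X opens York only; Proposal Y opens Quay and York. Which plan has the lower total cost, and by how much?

Proposal X is cheaper by 10.

Proposal X: {York}: Brent→York 10·22=220, Dover→York 3·23=69, Ryde→York 6·5=30, Galt→York 8·7=56. Service 375; fixed 112; total 487.
Proposal Y: {Quay, York}: Brent→Quay 9·22=198, Dover→York 3·23=69, Ryde→York 6·5=30, Galt→Quay 3·7=21. Service 318; fixed 179; total 497.
Difference: |487 − 497| = 10.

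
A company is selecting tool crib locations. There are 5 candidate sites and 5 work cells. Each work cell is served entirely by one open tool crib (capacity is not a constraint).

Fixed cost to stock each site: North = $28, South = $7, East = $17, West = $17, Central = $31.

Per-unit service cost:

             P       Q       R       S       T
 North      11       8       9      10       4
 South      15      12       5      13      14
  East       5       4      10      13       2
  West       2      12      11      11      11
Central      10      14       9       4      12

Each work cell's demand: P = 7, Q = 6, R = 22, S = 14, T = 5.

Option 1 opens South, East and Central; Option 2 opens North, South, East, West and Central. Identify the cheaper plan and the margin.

Option 1 is cheaper by 24.

Option 1: {South, East, Central}: P→East 5·7=35, Q→East 4·6=24, R→South 5·22=110, S→Central 4·14=56, T→East 2·5=10. Service 235; fixed 55; total 290.
Option 2: {North, South, East, West, Central}: P→West 2·7=14, Q→East 4·6=24, R→South 5·22=110, S→Central 4·14=56, T→East 2·5=10. Service 214; fixed 100; total 314.
Difference: |290 − 314| = 24.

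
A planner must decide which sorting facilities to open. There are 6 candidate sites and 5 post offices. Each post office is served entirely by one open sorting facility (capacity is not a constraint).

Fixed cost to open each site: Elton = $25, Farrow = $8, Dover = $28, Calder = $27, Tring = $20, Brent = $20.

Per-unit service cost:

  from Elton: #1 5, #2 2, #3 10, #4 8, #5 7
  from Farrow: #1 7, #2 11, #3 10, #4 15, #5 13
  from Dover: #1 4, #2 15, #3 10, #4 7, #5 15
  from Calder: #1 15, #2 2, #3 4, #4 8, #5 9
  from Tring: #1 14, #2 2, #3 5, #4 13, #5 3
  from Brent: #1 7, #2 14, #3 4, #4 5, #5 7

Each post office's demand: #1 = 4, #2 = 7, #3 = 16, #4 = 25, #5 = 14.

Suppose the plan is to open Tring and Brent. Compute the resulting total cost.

Each post office is assigned to its cheapest site among the open ones.
{Tring, Brent}: #1→Brent 7·4=28, #2→Tring 2·7=14, #3→Brent 4·16=64, #4→Brent 5·25=125, #5→Tring 3·14=42. Service 273; fixed 40; total 313.

Total cost: 313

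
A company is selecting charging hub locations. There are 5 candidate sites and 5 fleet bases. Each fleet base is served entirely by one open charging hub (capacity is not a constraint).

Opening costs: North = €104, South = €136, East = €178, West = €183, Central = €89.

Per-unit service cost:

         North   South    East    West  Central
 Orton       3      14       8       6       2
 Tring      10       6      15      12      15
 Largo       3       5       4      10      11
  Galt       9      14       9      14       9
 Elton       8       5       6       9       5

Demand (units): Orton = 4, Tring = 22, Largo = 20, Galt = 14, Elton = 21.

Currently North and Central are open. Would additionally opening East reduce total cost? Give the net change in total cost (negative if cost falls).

Current service cost with {North, Central}: 519.
Adding East: each fleet base re-picks its cheapest; new service cost 519, saving 0.
Extra fixed cost: 178. Net change = 178 − 0 = 178.
(Totals: 712 → 890.)

No — net change +178 (cost rises by 178).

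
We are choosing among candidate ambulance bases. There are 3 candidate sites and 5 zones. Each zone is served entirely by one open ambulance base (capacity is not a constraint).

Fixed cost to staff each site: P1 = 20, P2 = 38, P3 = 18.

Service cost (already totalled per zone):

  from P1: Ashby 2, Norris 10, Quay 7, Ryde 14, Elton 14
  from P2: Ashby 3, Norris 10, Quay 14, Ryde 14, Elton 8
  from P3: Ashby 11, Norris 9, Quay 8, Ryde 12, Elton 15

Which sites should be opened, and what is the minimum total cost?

For any fixed open set, each zone goes to its cheapest open site; total = fixed + service.
{P1}: Ashby→P1 2, Norris→P1 10, Quay→P1 7, Ryde→P1 14, Elton→P1 14. Service 47; fixed 20; total 67.
{P3}: service 55 + fixed 18 = 73
{P1, P3}: service 44 + fixed 38 = 82
{P1, P2, P3}: service 38 + fixed 76 = 114
No other subset beats 67.

Open P1 only; minimum total cost 67.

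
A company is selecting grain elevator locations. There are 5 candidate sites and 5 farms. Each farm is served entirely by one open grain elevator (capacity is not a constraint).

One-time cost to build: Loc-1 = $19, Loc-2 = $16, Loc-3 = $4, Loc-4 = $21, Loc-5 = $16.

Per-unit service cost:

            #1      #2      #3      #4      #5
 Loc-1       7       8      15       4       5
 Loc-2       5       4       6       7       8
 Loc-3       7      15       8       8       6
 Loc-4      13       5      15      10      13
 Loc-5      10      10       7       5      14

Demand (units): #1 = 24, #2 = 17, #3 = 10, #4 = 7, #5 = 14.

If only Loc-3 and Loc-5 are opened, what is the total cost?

Each farm is assigned to its cheapest site among the open ones.
{Loc-3, Loc-5}: #1→Loc-3 7·24=168, #2→Loc-5 10·17=170, #3→Loc-5 7·10=70, #4→Loc-5 5·7=35, #5→Loc-3 6·14=84. Service 527; fixed 20; total 547.

Total cost: 547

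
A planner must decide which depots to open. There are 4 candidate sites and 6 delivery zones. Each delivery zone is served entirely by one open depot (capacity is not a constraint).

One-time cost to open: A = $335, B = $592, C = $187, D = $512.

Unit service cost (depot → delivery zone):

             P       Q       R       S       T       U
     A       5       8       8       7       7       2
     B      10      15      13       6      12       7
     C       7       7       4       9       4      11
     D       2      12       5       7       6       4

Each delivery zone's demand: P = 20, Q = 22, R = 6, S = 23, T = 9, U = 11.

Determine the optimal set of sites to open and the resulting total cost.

For any fixed open set, each delivery zone goes to its cheapest open site; total = fixed + service.
{C}: P→C 7·20=140, Q→C 7·22=154, R→C 4·6=24, S→C 9·23=207, T→C 4·9=36, U→C 11·11=121. Service 682; fixed 187; total 869.
{A}: service 570 + fixed 335 = 905
{A, C}: service 497 + fixed 522 = 1019
{A, B, C, D}: service 414 + fixed 1626 = 2040
No other subset beats 869.

Open C only; minimum total cost 869.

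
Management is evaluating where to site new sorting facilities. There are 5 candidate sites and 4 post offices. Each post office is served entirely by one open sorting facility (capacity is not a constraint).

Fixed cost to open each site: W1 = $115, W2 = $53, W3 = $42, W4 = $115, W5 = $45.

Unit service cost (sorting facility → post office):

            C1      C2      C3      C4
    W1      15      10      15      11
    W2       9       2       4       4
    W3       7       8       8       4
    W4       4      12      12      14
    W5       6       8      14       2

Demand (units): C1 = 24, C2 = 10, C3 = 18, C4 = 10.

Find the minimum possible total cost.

Minimum total cost: 354

For any fixed open set, each post office goes to its cheapest open site; total = fixed + service.
{W2, W5}: C1→W5 6·24=144, C2→W2 2·10=20, C3→W2 4·18=72, C4→W5 2·10=20. Service 256; fixed 98; total 354.
{W2, W3}: service 300 + fixed 95 = 395
{W2, W3, W5}: C1→W5 6·24=144, C2→W2 2·10=20, C3→W2 4·18=72, C4→W5 2·10=20. Service 256; fixed 140; total 396.
{W1, W2, W3, W4, W5}: C1→W4 4·24=96, C2→W2 2·10=20, C3→W2 4·18=72, C4→W5 2·10=20. Service 208; fixed 370; total 578.
No other subset beats 354.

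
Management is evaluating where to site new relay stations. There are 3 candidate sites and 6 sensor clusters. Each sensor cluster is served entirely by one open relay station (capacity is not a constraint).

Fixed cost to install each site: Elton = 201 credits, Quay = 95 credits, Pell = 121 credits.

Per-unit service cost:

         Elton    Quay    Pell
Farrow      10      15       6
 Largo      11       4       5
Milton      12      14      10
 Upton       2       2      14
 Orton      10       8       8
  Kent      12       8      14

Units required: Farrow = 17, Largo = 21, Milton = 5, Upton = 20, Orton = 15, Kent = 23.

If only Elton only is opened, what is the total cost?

Each sensor cluster is assigned to its cheapest site among the open ones.
{Elton}: Farrow→Elton 10·17=170, Largo→Elton 11·21=231, Milton→Elton 12·5=60, Upton→Elton 2·20=40, Orton→Elton 10·15=150, Kent→Elton 12·23=276. Service 927; fixed 201; total 1128.

Total cost: 1128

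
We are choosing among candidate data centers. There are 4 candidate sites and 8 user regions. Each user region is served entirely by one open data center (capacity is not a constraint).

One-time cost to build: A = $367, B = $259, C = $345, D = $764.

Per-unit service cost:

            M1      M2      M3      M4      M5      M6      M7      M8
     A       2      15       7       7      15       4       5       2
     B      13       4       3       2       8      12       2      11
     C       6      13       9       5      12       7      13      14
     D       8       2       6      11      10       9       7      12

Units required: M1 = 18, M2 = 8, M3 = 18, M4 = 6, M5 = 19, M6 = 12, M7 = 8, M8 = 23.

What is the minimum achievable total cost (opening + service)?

For any fixed open set, each user region goes to its cheapest open site; total = fixed + service.
{A, B}: M1→A 2·18=36, M2→B 4·8=32, M3→B 3·18=54, M4→B 2·6=12, M5→B 8·19=152, M6→A 4·12=48, M7→B 2·8=16, M8→A 2·23=46. Service 396; fixed 626; total 1022.
{A}: service 743 + fixed 367 = 1110
{B}: M1→B 13·18=234, M2→B 4·8=32, M3→B 3·18=54, M4→B 2·6=12, M5→B 8·19=152, M6→B 12·12=144, M7→B 2·8=16, M8→B 11·23=253. Service 897; fixed 259; total 1156.
{A, B, C, D}: service 380 + fixed 1735 = 2115
No other subset beats 1022.

Minimum total cost: 1022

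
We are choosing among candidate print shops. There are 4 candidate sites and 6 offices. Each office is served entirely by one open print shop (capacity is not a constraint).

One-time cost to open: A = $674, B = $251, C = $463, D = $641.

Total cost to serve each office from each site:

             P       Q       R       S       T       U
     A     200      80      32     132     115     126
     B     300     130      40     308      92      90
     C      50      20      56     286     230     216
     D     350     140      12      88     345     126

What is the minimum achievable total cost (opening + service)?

Minimum total cost: 1211

For any fixed open set, each office goes to its cheapest open site; total = fixed + service.
{B}: P→B 300, Q→B 130, R→B 40, S→B 308, T→B 92, U→B 90. Service 960; fixed 251; total 1211.
{B, C}: P→C 50, Q→C 20, R→B 40, S→C 286, T→B 92, U→B 90. Service 578; fixed 714; total 1292.
{C}: P→C 50, Q→C 20, R→C 56, S→C 286, T→C 230, U→C 216. Service 858; fixed 463; total 1321.
{A, B, C, D}: service 352 + fixed 2029 = 2381
No other subset beats 1211.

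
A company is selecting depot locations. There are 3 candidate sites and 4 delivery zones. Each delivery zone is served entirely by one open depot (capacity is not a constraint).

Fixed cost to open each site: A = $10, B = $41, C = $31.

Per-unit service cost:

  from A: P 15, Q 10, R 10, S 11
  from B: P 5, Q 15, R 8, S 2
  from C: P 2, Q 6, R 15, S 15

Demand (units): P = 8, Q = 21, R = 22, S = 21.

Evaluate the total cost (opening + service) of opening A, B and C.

Total cost: 442

Each delivery zone is assigned to its cheapest site among the open ones.
{A, B, C}: P→C 2·8=16, Q→C 6·21=126, R→B 8·22=176, S→B 2·21=42. Service 360; fixed 82; total 442.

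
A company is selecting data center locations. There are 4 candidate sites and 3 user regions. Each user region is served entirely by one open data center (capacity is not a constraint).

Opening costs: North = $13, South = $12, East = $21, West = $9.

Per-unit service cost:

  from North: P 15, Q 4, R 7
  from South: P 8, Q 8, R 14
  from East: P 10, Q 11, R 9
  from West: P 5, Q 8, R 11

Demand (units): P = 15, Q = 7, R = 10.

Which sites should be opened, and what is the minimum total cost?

Open North and West; minimum total cost 195.

For any fixed open set, each user region goes to its cheapest open site; total = fixed + service.
{North, West}: P→West 5·15=75, Q→North 4·7=28, R→North 7·10=70. Service 173; fixed 22; total 195.
{North, South, West}: service 173 + fixed 34 = 207
{North, East, West}: service 173 + fixed 43 = 216
{North, South, East, West}: P→West 5·15=75, Q→North 4·7=28, R→North 7·10=70. Service 173; fixed 55; total 228.
No other subset beats 195.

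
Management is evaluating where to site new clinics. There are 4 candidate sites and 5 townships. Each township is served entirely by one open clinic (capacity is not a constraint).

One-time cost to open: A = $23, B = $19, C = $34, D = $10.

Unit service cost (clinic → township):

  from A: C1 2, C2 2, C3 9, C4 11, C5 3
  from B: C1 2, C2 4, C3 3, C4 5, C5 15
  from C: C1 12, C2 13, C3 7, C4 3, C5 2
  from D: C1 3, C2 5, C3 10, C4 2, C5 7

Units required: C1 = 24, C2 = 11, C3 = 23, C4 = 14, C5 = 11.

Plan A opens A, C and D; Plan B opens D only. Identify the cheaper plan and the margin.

Plan A is cheaper by 124.

Plan A: {A, C, D}: C1→A 2·24=48, C2→A 2·11=22, C3→C 7·23=161, C4→D 2·14=28, C5→C 2·11=22. Service 281; fixed 67; total 348.
Plan B: {D}: C1→D 3·24=72, C2→D 5·11=55, C3→D 10·23=230, C4→D 2·14=28, C5→D 7·11=77. Service 462; fixed 10; total 472.
Difference: |348 − 472| = 124.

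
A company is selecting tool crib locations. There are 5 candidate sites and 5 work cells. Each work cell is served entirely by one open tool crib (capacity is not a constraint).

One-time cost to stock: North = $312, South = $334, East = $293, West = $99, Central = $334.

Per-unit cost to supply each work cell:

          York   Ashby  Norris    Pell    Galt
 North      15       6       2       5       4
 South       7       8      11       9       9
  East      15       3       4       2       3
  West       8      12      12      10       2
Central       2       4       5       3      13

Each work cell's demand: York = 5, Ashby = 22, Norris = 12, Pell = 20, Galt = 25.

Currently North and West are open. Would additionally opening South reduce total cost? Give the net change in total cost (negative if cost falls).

Current service cost with {North, West}: 346.
Adding South: each work cell re-picks its cheapest; new service cost 341, saving 5.
Extra fixed cost: 334. Net change = 334 − 5 = 329.
(Totals: 757 → 1086.)

No — net change +329 (cost rises by 329).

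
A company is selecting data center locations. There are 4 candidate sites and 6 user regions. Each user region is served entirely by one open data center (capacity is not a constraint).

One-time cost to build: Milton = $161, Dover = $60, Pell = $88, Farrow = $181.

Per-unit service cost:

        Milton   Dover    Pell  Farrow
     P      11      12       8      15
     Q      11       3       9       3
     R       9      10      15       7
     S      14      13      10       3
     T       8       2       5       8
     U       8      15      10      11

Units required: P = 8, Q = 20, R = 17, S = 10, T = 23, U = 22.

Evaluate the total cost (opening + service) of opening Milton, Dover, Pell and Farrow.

Total cost: 985

Each user region is assigned to its cheapest site among the open ones.
{Milton, Dover, Pell, Farrow}: P→Pell 8·8=64, Q→Dover 3·20=60, R→Farrow 7·17=119, S→Farrow 3·10=30, T→Dover 2·23=46, U→Milton 8·22=176. Service 495; fixed 490; total 985.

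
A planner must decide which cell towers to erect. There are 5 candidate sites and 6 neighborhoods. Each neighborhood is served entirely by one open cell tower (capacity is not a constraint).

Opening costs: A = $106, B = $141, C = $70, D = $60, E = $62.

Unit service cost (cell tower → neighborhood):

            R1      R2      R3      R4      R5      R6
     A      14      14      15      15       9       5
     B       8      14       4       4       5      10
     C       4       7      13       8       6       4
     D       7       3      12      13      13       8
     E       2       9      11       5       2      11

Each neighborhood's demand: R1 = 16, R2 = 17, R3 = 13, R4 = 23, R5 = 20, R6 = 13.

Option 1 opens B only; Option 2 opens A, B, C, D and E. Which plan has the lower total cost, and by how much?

Option 2 is cheaper by 123.

Option 1: {B}: R1→B 8·16=128, R2→B 14·17=238, R3→B 4·13=52, R4→B 4·23=92, R5→B 5·20=100, R6→B 10·13=130. Service 740; fixed 141; total 881.
Option 2: {A, B, C, D, E}: R1→E 2·16=32, R2→D 3·17=51, R3→B 4·13=52, R4→B 4·23=92, R5→E 2·20=40, R6→C 4·13=52. Service 319; fixed 439; total 758.
Difference: |881 − 758| = 123.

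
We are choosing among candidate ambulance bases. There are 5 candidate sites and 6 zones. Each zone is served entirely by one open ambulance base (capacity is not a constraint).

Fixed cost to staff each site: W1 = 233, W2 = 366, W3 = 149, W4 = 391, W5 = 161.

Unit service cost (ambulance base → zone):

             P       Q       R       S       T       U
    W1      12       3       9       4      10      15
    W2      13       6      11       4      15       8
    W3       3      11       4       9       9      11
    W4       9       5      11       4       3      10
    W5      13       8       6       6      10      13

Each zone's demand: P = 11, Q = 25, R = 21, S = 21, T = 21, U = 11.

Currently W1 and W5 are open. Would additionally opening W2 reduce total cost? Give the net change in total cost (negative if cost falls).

No — net change +311 (cost rises by 311).

Current service cost with {W1, W5}: 770.
Adding W2: each zone re-picks its cheapest; new service cost 715, saving 55.
Extra fixed cost: 366. Net change = 366 − 55 = 311.
(Totals: 1164 → 1475.)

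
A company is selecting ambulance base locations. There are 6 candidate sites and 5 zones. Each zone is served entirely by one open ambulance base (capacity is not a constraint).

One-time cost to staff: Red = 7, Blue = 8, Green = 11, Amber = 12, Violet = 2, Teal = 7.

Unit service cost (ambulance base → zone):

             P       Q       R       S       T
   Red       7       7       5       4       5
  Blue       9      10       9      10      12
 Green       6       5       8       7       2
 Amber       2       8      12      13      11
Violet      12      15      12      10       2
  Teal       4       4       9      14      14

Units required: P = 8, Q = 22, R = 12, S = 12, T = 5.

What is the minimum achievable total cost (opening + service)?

Minimum total cost: 250

For any fixed open set, each zone goes to its cheapest open site; total = fixed + service.
{Red, Amber, Violet, Teal}: P→Amber 2·8=16, Q→Teal 4·22=88, R→Red 5·12=60, S→Red 4·12=48, T→Violet 2·5=10. Service 222; fixed 28; total 250.
{Red, Violet, Teal}: P→Teal 4·8=32, Q→Teal 4·22=88, R→Red 5·12=60, S→Red 4·12=48, T→Violet 2·5=10. Service 238; fixed 16; total 254.
{Red, Blue, Amber, Violet, Teal}: service 222 + fixed 36 = 258
{Red, Blue, Green, Amber, Violet, Teal}: P→Amber 2·8=16, Q→Teal 4·22=88, R→Red 5·12=60, S→Red 4·12=48, T→Green 2·5=10. Service 222; fixed 47; total 269.
No other subset beats 250.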